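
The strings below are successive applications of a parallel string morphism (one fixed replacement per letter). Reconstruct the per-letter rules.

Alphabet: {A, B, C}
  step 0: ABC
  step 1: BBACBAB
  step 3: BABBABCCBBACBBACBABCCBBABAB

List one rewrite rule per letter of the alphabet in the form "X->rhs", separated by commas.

  step 0 ⇒ step 1: ABC ⇒ BBA·C·BAB
    A ↦ BBA
    B ↦ C
    C ↦ BAB

A->BBA, B->C, C->BAB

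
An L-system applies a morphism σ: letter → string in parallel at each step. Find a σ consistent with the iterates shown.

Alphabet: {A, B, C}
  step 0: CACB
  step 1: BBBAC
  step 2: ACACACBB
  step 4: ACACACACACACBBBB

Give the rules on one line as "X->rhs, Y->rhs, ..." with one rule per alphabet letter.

  step 1 ⇒ step 2: BBBAC ⇒ AC·AC·AC·B·B
    A ↦ B
    B ↦ AC
    C ↦ B

A->B, B->AC, C->B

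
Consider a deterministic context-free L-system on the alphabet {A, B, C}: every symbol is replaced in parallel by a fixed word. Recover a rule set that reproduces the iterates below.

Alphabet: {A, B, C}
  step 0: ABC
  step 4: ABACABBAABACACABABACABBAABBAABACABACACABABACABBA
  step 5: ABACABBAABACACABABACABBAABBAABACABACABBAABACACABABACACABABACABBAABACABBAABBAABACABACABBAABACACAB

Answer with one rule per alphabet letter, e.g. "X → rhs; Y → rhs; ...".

A->AB, B->AC, C->BA

  step 4 ⇒ step 5: ABACABBAABACACABABACABBAABBAABACABACACABABACABBA ⇒ AB·AC·AB·BA·AB·AC·AC·AB·AB·AC·AB·BA·AB·BA·AB·AC·AB·AC·AB·BA·AB·AC·AC·AB·AB·AC·AC·AB·AB·AC·AB·BA·AB·AC·AB·BA·AB·BA·AB·AC·AB·AC·AB·BA·AB·AC·AC·AB
    A ↦ AB
    B ↦ AC
    C ↦ BA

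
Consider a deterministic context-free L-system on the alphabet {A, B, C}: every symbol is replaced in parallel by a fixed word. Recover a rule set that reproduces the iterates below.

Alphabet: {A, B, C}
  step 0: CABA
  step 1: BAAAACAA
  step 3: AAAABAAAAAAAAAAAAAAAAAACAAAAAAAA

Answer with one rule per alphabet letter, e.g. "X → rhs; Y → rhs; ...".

A->AA, B->AAC, C->B

  step 0 ⇒ step 1: CABA ⇒ B·AA·AAC·AA
    A ↦ AA
    B ↦ AAC
    C ↦ B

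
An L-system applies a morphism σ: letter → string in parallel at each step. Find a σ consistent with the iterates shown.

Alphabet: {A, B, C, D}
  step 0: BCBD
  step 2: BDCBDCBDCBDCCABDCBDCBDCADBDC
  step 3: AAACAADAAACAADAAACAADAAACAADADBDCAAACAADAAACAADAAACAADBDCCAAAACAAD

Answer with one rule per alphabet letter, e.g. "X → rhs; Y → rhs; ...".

A->BDC, B->AAA, C->AD, D->CA

  step 2 ⇒ step 3: BDCBDCBDCBDCCABDCBDCBDCADBDC ⇒ AAA·CA·AD·AAA·CA·AD·AAA·CA·AD·AAA·CA·AD·AD·BDC·AAA·CA·AD·AAA·CA·AD·AAA·CA·AD·BDC·CA·AAA·CA·AD
    A ↦ BDC
    B ↦ AAA
    C ↦ AD
    D ↦ CA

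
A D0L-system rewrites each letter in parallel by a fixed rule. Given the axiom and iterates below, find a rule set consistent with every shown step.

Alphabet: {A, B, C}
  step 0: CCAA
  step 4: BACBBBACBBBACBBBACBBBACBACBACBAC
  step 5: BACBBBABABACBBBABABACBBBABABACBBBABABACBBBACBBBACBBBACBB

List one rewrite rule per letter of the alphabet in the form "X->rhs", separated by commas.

  step 4 ⇒ step 5: BACBBBACBBBACBBBACBBBACBACBACBAC ⇒ BA·C·BB·BA·BA·BA·C·BB·BA·BA·BA·C·BB·BA·BA·BA·C·BB·BA·BA·BA·C·BB·BA·C·BB·BA·C·BB·BA·C·BB
    A ↦ C
    B ↦ BA
    C ↦ BB

A->C, B->BA, C->BB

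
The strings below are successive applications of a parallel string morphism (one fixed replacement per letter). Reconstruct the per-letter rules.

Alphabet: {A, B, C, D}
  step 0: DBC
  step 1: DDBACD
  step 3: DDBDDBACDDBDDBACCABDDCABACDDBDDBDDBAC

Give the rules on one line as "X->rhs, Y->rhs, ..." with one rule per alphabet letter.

A->CAB, B->AC, C->D, D->DDB

  step 0 ⇒ step 1: DBC ⇒ DDB·AC·D
    B ↦ AC
    C ↦ D
    D ↦ DDB
    A ↦ CAB  (constrained at step 1)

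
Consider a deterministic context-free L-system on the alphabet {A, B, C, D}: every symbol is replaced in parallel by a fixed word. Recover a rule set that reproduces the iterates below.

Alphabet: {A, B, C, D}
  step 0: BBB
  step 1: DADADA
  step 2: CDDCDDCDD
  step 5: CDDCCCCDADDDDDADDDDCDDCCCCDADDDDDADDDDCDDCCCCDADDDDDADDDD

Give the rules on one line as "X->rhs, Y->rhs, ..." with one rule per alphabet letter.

  step 1 ⇒ step 2: DADADA ⇒ C·DD·C·DD·C·DD
    A ↦ DD
    D ↦ C
  step 0 ⇒ step 1: BBB ⇒ DA·DA·DA
    B ↦ DA
    C ↦ BAA  (constrained at step 2)

A->DD, B->DA, C->BAA, D->C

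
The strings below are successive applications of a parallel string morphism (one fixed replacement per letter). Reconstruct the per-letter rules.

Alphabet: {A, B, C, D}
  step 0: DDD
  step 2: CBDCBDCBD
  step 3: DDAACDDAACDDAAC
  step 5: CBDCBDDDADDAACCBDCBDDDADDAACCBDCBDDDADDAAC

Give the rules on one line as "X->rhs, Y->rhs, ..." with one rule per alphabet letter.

  step 2 ⇒ step 3: CBDCBDCBD ⇒ D·DA·AC·D·DA·AC·D·DA·AC
    B ↦ DA
    C ↦ D
    D ↦ AC
    A ↦ CB  (constrained at step 3)

A->CB, B->DA, C->D, D->AC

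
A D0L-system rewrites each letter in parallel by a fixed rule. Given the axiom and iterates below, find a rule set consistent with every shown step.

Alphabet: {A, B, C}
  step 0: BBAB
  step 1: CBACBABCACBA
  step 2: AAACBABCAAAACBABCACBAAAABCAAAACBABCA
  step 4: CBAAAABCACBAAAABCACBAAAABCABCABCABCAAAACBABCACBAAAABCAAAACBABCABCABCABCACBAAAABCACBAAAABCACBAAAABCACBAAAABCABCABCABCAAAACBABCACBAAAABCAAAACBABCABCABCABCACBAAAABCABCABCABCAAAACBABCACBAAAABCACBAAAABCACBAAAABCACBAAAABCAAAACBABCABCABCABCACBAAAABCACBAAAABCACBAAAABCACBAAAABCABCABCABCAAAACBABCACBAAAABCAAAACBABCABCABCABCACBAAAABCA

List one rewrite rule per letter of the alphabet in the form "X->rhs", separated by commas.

  step 1 ⇒ step 2: CBACBABCACBA ⇒ AAA·CBA·BCA·AAA·CBA·BCA·CBA·AAA·BCA·AAA·CBA·BCA
    A ↦ BCA
    B ↦ CBA
    C ↦ AAA

A->BCA, B->CBA, C->AAA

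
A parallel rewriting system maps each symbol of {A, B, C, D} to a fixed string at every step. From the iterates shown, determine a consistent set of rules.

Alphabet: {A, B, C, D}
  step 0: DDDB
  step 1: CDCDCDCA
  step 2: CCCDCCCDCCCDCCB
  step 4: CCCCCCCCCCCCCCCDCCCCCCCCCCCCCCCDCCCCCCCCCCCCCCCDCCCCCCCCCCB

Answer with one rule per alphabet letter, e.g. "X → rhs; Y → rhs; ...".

  step 1 ⇒ step 2: CDCDCDCA ⇒ CC·CD·CC·CD·CC·CD·CC·B
    A ↦ B
    C ↦ CC
    D ↦ CD
  step 0 ⇒ step 1: DDDB ⇒ CD·CD·CD·CA
    B ↦ CA

A->B, B->CA, C->CC, D->CD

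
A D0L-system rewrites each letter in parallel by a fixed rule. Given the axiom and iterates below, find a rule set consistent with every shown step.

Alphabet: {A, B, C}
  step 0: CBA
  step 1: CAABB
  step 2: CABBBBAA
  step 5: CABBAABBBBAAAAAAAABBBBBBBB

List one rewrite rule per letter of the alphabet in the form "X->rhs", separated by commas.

  step 1 ⇒ step 2: CAABB ⇒ CA·BB·BB·A·A
    A ↦ BB
    B ↦ A
    C ↦ CA

A->BB, B->A, C->CA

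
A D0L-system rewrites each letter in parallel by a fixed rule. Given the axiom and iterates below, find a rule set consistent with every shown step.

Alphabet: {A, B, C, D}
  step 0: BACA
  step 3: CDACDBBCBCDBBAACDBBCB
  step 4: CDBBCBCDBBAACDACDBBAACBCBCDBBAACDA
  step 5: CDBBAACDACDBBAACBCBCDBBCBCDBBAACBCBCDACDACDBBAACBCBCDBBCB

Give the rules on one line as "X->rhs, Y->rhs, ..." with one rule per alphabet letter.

A->CB, B->A, C->CD, D->BB

  step 4 ⇒ step 5: CDBBCBCDBBAACDACDBBAACBCBCDBBAACDA ⇒ CD·BB·A·A·CD·A·CD·BB·A·A·CB·CB·CD·BB·CB·CD·BB·A·A·CB·CB·CD·A·CD·A·CD·BB·A·A·CB·CB·CD·BB·CB
    A ↦ CB
    B ↦ A
    C ↦ CD
    D ↦ BB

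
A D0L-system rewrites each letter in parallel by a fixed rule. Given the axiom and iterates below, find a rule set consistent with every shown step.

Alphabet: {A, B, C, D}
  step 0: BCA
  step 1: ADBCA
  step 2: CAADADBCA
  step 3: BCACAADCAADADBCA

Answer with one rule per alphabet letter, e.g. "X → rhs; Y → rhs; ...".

A->CA, B->AD, C->B, D->AD

  step 2 ⇒ step 3: CAADADBCA ⇒ B·CA·CA·AD·CA·AD·AD·B·CA
    A ↦ CA
    B ↦ AD
    C ↦ B
    D ↦ AD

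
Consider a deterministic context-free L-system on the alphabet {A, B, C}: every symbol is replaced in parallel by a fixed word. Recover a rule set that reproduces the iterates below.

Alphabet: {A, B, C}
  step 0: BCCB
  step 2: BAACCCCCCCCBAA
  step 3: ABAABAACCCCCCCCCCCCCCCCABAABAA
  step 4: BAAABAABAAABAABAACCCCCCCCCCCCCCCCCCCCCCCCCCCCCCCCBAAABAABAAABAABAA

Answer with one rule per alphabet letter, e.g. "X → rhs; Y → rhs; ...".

  step 3 ⇒ step 4: ABAABAACCCCCCCCCCCCCCCCABAABAA ⇒ BAA·A·BAA·BAA·A·BAA·BAA·CC·CC·CC·CC·CC·CC·CC·CC·CC·CC·CC·CC·CC·CC·CC·CC·BAA·A·BAA·BAA·A·BAA·BAA
    A ↦ BAA
    B ↦ A
    C ↦ CC

A->BAA, B->A, C->CC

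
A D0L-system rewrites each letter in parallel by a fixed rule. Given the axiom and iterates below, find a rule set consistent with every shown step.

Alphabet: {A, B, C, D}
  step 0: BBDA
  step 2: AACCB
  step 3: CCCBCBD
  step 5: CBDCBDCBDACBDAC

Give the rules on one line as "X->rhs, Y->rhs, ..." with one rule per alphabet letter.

A->C, B->D, C->CB, D->A

  step 2 ⇒ step 3: AACCB ⇒ C·C·CB·CB·D
    A ↦ C
    B ↦ D
    C ↦ CB
    D ↦ A  (constrained at step 0)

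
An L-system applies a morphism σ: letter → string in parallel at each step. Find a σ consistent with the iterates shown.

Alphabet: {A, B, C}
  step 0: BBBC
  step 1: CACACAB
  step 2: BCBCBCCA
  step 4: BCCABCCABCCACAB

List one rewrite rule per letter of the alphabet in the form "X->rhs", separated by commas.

A->C, B->CA, C->B

  step 1 ⇒ step 2: CACACAB ⇒ B·C·B·C·B·C·CA
    A ↦ C
    B ↦ CA
    C ↦ B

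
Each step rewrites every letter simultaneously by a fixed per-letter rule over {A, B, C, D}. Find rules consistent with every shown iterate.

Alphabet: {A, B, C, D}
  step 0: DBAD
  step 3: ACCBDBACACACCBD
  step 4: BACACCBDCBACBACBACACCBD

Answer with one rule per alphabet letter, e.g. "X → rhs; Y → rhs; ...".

A->B, B->C, C->AC, D->BD

  step 3 ⇒ step 4: ACCBDBACACACCBD ⇒ B·AC·AC·C·BD·C·B·AC·B·AC·B·AC·AC·C·BD
    A ↦ B
    B ↦ C
    C ↦ AC
    D ↦ BD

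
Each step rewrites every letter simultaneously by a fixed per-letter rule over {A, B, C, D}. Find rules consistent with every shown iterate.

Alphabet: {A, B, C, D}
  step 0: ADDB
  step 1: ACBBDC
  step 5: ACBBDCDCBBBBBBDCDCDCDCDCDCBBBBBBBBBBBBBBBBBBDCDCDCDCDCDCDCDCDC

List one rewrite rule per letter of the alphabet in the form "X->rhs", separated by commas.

  step 0 ⇒ step 1: ADDB ⇒ AC·B·B·DC
    A ↦ AC
    B ↦ DC
    D ↦ B
    C ↦ BB  (constrained at step 1)

A->AC, B->DC, C->BB, D->B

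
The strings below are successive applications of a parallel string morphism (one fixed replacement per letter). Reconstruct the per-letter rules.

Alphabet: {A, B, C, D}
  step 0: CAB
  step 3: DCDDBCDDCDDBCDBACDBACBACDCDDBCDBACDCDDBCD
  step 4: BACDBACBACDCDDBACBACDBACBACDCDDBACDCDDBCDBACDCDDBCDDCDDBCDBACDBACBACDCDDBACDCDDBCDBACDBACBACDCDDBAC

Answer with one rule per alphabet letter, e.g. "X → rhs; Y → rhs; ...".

A->DBC, B->DCD, C->D, D->BAC

  step 3 ⇒ step 4: DCDDBCDDCDDBCDBACDBACBACDCDDBCDBACDCDDBCD ⇒ BAC·D·BAC·BAC·DCD·D·BAC·BAC·D·BAC·BAC·DCD·D·BAC·DCD·DBC·D·BAC·DCD·DBC·D·DCD·DBC·D·BAC·D·BAC·BAC·DCD·D·BAC·DCD·DBC·D·BAC·D·BAC·BAC·DCD·D·BAC
    A ↦ DBC
    B ↦ DCD
    C ↦ D
    D ↦ BAC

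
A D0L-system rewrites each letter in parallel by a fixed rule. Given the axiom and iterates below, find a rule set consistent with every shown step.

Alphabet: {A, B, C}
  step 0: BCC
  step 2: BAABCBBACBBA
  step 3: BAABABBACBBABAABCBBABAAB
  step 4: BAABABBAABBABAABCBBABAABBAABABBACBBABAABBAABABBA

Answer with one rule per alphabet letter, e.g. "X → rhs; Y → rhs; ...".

  step 3 ⇒ step 4: BAABABBACBBABAABCBBABAAB ⇒ BA·AB·AB·BA·AB·BA·BA·AB·CB·BA·BA·AB·BA·AB·AB·BA·CB·BA·BA·AB·BA·AB·AB·BA
    A ↦ AB
    B ↦ BA
    C ↦ CB

A->AB, B->BA, C->CB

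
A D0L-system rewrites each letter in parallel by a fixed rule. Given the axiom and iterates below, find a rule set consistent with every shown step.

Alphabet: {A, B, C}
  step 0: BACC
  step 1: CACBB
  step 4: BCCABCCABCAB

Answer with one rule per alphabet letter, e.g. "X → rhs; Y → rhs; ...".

A->C, B->CA, C->B

  step 0 ⇒ step 1: BACC ⇒ CA·C·B·B
    A ↦ C
    B ↦ CA
    C ↦ B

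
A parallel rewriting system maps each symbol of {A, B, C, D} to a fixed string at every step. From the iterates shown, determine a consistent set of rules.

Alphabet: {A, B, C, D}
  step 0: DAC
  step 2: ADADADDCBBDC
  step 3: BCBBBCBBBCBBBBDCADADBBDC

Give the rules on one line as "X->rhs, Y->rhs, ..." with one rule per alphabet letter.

A->BC, B->AD, C->DC, D->BB

  step 2 ⇒ step 3: ADADADDCBBDC ⇒ BC·BB·BC·BB·BC·BB·BB·DC·AD·AD·BB·DC
    A ↦ BC
    B ↦ AD
    C ↦ DC
    D ↦ BB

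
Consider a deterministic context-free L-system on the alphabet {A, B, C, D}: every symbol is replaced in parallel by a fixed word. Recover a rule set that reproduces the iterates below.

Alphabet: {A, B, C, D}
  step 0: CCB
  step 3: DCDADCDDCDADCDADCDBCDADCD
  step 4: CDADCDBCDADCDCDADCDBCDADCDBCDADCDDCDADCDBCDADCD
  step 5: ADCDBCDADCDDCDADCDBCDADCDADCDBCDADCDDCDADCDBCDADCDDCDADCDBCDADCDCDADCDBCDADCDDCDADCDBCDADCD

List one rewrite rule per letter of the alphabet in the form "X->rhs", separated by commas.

  step 4 ⇒ step 5: CDADCDBCDADCDCDADCDBCDADCDBCDADCDDCDADCDBCDADCD ⇒ AD·CD·B·CD·AD·CD·DCD·AD·CD·B·CD·AD·CD·AD·CD·B·CD·AD·CD·DCD·AD·CD·B·CD·AD·CD·DCD·AD·CD·B·CD·AD·CD·CD·AD·CD·B·CD·AD·CD·DCD·AD·CD·B·CD·AD·CD
    A ↦ B
    B ↦ DCD
    C ↦ AD
    D ↦ CD

A->B, B->DCD, C->AD, D->CD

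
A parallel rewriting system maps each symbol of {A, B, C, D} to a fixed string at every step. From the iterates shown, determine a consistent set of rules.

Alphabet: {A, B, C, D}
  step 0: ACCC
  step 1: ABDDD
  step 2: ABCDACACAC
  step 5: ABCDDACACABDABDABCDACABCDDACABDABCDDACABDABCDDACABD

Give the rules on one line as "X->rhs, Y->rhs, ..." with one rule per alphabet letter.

A->AB, B->CD, C->D, D->AC

  step 1 ⇒ step 2: ABDDD ⇒ AB·CD·AC·AC·AC
    A ↦ AB
    B ↦ CD
    D ↦ AC
  step 0 ⇒ step 1: ACCC ⇒ AB·D·D·D
    C ↦ D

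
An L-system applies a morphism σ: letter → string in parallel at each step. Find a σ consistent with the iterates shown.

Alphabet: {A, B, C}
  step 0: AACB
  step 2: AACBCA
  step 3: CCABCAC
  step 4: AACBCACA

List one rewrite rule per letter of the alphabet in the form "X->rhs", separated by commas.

  step 3 ⇒ step 4: CCABCAC ⇒ A·A·C·BC·A·C·A
    A ↦ C
    B ↦ BC
    C ↦ A

A->C, B->BC, C->A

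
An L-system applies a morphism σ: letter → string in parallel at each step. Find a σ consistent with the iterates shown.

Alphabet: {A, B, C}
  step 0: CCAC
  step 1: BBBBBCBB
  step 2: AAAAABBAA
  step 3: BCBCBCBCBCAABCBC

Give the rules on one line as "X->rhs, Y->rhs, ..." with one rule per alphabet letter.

  step 2 ⇒ step 3: AAAAABBAA ⇒ BC·BC·BC·BC·BC·A·A·BC·BC
    A ↦ BC
    B ↦ A
  step 0 ⇒ step 1: CCAC ⇒ BB·BB·BC·BB
    C ↦ BB

A->BC, B->A, C->BB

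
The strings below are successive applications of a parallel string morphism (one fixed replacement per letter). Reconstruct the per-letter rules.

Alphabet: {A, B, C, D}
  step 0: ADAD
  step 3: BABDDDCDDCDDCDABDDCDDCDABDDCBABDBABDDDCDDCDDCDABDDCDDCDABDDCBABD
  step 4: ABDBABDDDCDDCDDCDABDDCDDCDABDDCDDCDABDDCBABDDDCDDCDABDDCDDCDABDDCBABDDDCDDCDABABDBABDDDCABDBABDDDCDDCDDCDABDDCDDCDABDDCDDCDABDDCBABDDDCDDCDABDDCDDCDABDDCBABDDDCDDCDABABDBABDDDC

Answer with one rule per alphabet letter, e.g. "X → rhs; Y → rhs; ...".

A->B, B->ABD, C->DAB, D->DDC

  step 3 ⇒ step 4: BABDDDCDDCDDCDABDDCDDCDABDDCBABDBABDDDCDDCDDCDABDDCDDCDABDDCBABD ⇒ ABD·B·ABD·DDC·DDC·DDC·DAB·DDC·DDC·DAB·DDC·DDC·DAB·DDC·B·ABD·DDC·DDC·DAB·DDC·DDC·DAB·DDC·B·ABD·DDC·DDC·DAB·ABD·B·ABD·DDC·ABD·B·ABD·DDC·DDC·DDC·DAB·DDC·DDC·DAB·DDC·DDC·DAB·DDC·B·ABD·DDC·DDC·DAB·DDC·DDC·DAB·DDC·B·ABD·DDC·DDC·DAB·ABD·B·ABD·DDC
    A ↦ B
    B ↦ ABD
    C ↦ DAB
    D ↦ DDC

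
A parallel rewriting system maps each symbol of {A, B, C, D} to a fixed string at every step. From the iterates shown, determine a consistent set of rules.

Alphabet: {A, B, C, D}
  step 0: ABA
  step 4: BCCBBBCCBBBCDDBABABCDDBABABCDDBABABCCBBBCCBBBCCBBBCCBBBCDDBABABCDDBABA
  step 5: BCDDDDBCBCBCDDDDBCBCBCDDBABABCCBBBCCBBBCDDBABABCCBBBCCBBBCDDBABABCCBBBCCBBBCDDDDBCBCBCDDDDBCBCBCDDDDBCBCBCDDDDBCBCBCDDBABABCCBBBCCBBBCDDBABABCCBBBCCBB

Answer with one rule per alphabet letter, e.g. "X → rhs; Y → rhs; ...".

  step 4 ⇒ step 5: BCCBBBCCBBBCDDBABABCDDBABABCDDBABABCCBBBCCBBBCCBBBCCBBBCDDBABABCDDBABA ⇒ BC·DD·DD·BC·BC·BC·DD·DD·BC·BC·BC·DD·BA·BA·BC·CBB·BC·CBB·BC·DD·BA·BA·BC·CBB·BC·CBB·BC·DD·BA·BA·BC·CBB·BC·CBB·BC·DD·DD·BC·BC·BC·DD·DD·BC·BC·BC·DD·DD·BC·BC·BC·DD·DD·BC·BC·BC·DD·BA·BA·BC·CBB·BC·CBB·BC·DD·BA·BA·BC·CBB·BC·CBB
    A ↦ CBB
    B ↦ BC
    C ↦ DD
    D ↦ BA

A->CBB, B->BC, C->DD, D->BA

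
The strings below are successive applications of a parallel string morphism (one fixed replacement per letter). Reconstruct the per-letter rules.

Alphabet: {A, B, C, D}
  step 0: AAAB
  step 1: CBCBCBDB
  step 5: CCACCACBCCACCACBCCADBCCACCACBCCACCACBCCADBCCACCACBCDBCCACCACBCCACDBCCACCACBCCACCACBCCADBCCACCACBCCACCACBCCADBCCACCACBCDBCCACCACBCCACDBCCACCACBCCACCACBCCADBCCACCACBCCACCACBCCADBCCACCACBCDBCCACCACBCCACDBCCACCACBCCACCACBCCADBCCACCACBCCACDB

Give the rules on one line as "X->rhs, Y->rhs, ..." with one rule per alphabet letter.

  step 0 ⇒ step 1: AAAB ⇒ CB·CB·CB·DB
    A ↦ CB
    B ↦ DB
    C ↦ CCA  (constrained at step 1)
    D ↦ C  (constrained at step 1)

A->CB, B->DB, C->CCA, D->C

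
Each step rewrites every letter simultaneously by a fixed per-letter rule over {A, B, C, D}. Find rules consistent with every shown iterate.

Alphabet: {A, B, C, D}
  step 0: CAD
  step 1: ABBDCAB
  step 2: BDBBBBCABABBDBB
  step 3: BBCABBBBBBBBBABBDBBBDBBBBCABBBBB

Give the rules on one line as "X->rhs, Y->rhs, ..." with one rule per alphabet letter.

A->BD, B->BB, C->AB, D->CAB

  step 2 ⇒ step 3: BDBBBBCABABBDBB ⇒ BB·CAB·BB·BB·BB·BB·AB·BD·BB·BD·BB·BB·CAB·BB·BB
    A ↦ BD
    B ↦ BB
    C ↦ AB
    D ↦ CAB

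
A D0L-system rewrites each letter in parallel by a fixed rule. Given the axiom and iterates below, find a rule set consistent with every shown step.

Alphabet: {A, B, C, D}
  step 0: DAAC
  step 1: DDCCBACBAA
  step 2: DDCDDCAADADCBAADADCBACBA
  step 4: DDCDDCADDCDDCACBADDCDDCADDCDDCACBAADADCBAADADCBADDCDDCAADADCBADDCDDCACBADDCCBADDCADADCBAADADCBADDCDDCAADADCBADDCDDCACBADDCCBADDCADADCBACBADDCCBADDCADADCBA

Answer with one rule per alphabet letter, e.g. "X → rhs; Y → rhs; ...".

  step 1 ⇒ step 2: DDCCBACBAA ⇒ DDC·DDC·A·A·DAD·CBA·A·DAD·CBA·CBA
    A ↦ CBA
    B ↦ DAD
    C ↦ A
    D ↦ DDC

A->CBA, B->DAD, C->A, D->DDC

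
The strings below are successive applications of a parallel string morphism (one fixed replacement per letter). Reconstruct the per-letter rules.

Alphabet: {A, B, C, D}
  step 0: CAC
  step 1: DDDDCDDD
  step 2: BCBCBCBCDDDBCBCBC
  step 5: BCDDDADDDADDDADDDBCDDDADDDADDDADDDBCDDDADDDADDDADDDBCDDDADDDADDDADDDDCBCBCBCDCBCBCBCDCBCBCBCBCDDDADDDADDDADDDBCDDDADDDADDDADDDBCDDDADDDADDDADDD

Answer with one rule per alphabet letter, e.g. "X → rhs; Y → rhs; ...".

A->DC, B->A, C->DDD, D->BC

  step 1 ⇒ step 2: DDDDCDDD ⇒ BC·BC·BC·BC·DDD·BC·BC·BC
    C ↦ DDD
    D ↦ BC
  step 0 ⇒ step 1: CAC ⇒ DDD·DC·DDD
    A ↦ DC
    B ↦ A  (constrained at step 2)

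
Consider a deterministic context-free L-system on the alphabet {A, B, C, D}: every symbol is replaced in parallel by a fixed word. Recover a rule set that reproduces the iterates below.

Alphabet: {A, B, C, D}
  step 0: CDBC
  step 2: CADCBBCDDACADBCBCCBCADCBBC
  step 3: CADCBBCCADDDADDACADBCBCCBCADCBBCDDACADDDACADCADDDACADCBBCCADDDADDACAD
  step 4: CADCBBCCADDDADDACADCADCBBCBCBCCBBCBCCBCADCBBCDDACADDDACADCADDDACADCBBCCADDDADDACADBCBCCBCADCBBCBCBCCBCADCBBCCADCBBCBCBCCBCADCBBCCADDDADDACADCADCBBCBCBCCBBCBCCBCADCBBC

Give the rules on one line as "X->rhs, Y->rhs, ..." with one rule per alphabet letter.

A->CB, B->DDA, C->CAD, D->BC

  step 3 ⇒ step 4: CADCBBCCADDDADDACADBCBCCBCADCBBCDDACADDDACADCADDDACADCBBCCADDDADDACAD ⇒ CAD·CB·BC·CAD·DDA·DDA·CAD·CAD·CB·BC·BC·BC·CB·BC·BC·CB·CAD·CB·BC·DDA·CAD·DDA·CAD·CAD·DDA·CAD·CB·BC·CAD·DDA·DDA·CAD·BC·BC·CB·CAD·CB·BC·BC·BC·CB·CAD·CB·BC·CAD·CB·BC·BC·BC·CB·CAD·CB·BC·CAD·DDA·DDA·CAD·CAD·CB·BC·BC·BC·CB·BC·BC·CB·CAD·CB·BC
    A ↦ CB
    B ↦ DDA
    C ↦ CAD
    D ↦ BC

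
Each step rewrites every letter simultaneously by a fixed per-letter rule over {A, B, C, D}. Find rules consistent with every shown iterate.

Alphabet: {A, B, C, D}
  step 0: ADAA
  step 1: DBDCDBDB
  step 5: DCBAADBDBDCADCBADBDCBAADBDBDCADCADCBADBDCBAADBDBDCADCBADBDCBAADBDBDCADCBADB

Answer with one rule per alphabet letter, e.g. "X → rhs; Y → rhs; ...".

A->DB, B->A, C->BA, D->DC

  step 0 ⇒ step 1: ADAA ⇒ DB·DC·DB·DB
    A ↦ DB
    D ↦ DC
    B ↦ A  (constrained at step 1)
    C ↦ BA  (constrained at step 1)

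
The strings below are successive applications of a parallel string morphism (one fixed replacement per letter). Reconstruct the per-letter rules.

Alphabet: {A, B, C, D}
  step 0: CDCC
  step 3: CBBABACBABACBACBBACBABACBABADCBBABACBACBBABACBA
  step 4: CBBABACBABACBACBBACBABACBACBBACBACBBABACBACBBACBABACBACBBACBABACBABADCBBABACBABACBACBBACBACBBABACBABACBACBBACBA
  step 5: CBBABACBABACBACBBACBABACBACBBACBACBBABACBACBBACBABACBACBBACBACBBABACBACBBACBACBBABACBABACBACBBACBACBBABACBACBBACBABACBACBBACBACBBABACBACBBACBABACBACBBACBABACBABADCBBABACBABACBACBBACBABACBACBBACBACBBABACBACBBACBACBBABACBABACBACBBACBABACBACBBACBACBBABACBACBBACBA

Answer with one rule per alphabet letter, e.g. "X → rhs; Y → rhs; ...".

  step 4 ⇒ step 5: CBBABACBABACBACBBACBABACBACBBACBACBBABACBACBBACBABACBACBBACBABACBABADCBBABACBABACBACBBACBACBBABACBABACBACBBACBA ⇒ CB·BA·BA·CBA·BA·CBA·CB·BA·CBA·BA·CBA·CB·BA·CBA·CB·BA·BA·CBA·CB·BA·CBA·BA·CBA·CB·BA·CBA·CB·BA·BA·CBA·CB·BA·CBA·CB·BA·BA·CBA·BA·CBA·CB·BA·CBA·CB·BA·BA·CBA·CB·BA·CBA·BA·CBA·CB·BA·CBA·CB·BA·BA·CBA·CB·BA·CBA·BA·CBA·CB·BA·CBA·BA·CBA·BAD·CB·BA·BA·CBA·BA·CBA·CB·BA·CBA·BA·CBA·CB·BA·CBA·CB·BA·BA·CBA·CB·BA·CBA·CB·BA·BA·CBA·BA·CBA·CB·BA·CBA·BA·CBA·CB·BA·CBA·CB·BA·BA·CBA·CB·BA·CBA
    A ↦ CBA
    B ↦ BA
    C ↦ CB
    D ↦ BAD

A->CBA, B->BA, C->CB, D->BAD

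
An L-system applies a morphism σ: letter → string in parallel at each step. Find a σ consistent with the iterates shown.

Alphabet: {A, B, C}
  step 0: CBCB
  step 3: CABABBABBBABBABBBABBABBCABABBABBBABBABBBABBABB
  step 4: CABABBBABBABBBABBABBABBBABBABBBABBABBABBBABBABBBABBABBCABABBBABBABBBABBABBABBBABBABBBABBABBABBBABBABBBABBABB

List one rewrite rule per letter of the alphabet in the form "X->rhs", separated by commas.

  step 3 ⇒ step 4: CABABBABBBABBABBBABBABBCABABBABBBABBABBBABBABB ⇒ CA·B·ABB·B·ABB·ABB·B·ABB·ABB·ABB·B·ABB·ABB·B·ABB·ABB·ABB·B·ABB·ABB·B·ABB·ABB·CA·B·ABB·B·ABB·ABB·B·ABB·ABB·ABB·B·ABB·ABB·B·ABB·ABB·ABB·B·ABB·ABB·B·ABB·ABB
    A ↦ B
    B ↦ ABB
    C ↦ CA

A->B, B->ABB, C->CA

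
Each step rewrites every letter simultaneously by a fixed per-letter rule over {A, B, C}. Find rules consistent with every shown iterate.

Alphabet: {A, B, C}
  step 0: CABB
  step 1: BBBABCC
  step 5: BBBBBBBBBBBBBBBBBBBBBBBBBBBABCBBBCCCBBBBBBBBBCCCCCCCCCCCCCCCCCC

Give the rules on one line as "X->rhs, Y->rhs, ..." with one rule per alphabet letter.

  step 0 ⇒ step 1: CABB ⇒ BBB·AB·C·C
    A ↦ AB
    B ↦ C
    C ↦ BBB

A->AB, B->C, C->BBB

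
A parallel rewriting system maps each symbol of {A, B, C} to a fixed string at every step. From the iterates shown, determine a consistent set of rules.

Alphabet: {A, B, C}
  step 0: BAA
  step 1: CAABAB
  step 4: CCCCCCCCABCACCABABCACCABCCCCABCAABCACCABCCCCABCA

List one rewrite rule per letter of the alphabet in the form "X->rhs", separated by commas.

  step 0 ⇒ step 1: BAA ⇒ CA·AB·AB
    A ↦ AB
    B ↦ CA
    C ↦ CC  (constrained at step 1)

A->AB, B->CA, C->CC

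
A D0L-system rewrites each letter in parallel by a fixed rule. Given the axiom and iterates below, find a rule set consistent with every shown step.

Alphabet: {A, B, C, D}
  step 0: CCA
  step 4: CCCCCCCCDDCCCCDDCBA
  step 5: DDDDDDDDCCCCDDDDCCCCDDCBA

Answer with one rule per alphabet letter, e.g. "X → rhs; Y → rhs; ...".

A->BA, B->DC, C->D, D->CC

  step 4 ⇒ step 5: CCCCCCCCDDCCCCDDCBA ⇒ D·D·D·D·D·D·D·D·CC·CC·D·D·D·D·CC·CC·D·DC·BA
    A ↦ BA
    B ↦ DC
    C ↦ D
    D ↦ CC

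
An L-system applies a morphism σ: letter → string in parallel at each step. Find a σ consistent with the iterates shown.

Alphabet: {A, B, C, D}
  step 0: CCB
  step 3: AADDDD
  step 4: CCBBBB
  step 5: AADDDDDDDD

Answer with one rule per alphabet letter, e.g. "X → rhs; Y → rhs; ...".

A->C, B->DD, C->A, D->B

  step 4 ⇒ step 5: CCBBBB ⇒ A·A·DD·DD·DD·DD
    B ↦ DD
    C ↦ A
  step 3 ⇒ step 4: AADDDD ⇒ C·C·B·B·B·B
    A ↦ C
  step 3 ⇒ step 4: AADDDD ⇒ C·C·B·B·B·B
    D ↦ B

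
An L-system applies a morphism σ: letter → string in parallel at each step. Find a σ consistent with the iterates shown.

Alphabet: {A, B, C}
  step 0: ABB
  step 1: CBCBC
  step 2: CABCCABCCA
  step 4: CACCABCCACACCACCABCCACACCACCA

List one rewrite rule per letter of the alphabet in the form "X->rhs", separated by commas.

  step 1 ⇒ step 2: CBCBC ⇒ CA·BC·CA·BC·CA
    B ↦ BC
    C ↦ CA
  step 0 ⇒ step 1: ABB ⇒ C·BC·BC
    A ↦ C

A->C, B->BC, C->CA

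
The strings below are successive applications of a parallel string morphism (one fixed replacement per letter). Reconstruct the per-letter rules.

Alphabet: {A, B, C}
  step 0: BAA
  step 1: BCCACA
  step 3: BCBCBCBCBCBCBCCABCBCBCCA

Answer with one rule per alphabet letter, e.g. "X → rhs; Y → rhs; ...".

A->CA, B->BC, C->BC

  step 0 ⇒ step 1: BAA ⇒ BC·CA·CA
    A ↦ CA
    B ↦ BC
    C ↦ BC  (constrained at step 1)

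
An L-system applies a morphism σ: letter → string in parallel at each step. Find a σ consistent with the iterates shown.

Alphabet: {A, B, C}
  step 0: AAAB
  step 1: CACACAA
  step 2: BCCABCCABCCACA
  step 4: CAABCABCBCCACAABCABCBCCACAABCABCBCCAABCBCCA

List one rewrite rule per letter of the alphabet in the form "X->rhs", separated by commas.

A->CA, B->A, C->BC

  step 1 ⇒ step 2: CACACAA ⇒ BC·CA·BC·CA·BC·CA·CA
    A ↦ CA
    C ↦ BC
  step 0 ⇒ step 1: AAAB ⇒ CA·CA·CA·A
    B ↦ A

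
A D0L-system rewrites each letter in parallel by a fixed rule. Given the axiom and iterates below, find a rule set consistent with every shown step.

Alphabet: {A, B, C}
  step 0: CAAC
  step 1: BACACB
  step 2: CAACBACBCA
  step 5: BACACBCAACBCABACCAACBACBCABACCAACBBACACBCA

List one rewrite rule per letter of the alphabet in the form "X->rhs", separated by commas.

  step 1 ⇒ step 2: BACACB ⇒ CA·AC·B·AC·B·CA
    A ↦ AC
    B ↦ CA
    C ↦ B

A->AC, B->CA, C->B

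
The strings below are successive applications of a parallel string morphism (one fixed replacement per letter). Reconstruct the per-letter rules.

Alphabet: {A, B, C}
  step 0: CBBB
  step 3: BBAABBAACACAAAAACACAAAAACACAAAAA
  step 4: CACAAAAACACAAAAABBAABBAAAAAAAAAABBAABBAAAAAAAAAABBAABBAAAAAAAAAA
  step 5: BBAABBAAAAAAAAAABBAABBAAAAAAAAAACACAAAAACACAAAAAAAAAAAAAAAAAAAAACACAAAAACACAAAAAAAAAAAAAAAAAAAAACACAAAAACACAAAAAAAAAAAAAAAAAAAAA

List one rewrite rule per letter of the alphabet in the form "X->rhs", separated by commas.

  step 4 ⇒ step 5: CACAAAAACACAAAAABBAABBAAAAAAAAAABBAABBAAAAAAAAAABBAABBAAAAAAAAAA ⇒ BB·AA·BB·AA·AA·AA·AA·AA·BB·AA·BB·AA·AA·AA·AA·AA·CA·CA·AA·AA·CA·CA·AA·AA·AA·AA·AA·AA·AA·AA·AA·AA·CA·CA·AA·AA·CA·CA·AA·AA·AA·AA·AA·AA·AA·AA·AA·AA·CA·CA·AA·AA·CA·CA·AA·AA·AA·AA·AA·AA·AA·AA·AA·AA
    A ↦ AA
    B ↦ CA
    C ↦ BB

A->AA, B->CA, C->BB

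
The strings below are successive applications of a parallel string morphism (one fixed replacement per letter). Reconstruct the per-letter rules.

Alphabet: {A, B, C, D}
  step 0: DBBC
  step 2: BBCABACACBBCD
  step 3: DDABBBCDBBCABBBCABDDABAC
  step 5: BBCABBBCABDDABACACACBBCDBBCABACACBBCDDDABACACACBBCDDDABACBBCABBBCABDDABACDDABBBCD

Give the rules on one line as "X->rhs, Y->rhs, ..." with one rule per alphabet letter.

A->BBC, B->D, C->AB, D->AC

  step 2 ⇒ step 3: BBCABACACBBCD ⇒ D·D·AB·BBC·D·BBC·AB·BBC·AB·D·D·AB·AC
    A ↦ BBC
    B ↦ D
    C ↦ AB
    D ↦ AC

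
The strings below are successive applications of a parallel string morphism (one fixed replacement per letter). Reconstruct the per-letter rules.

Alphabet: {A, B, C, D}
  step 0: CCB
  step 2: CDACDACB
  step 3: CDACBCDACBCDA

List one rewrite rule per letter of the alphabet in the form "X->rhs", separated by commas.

A->CB, B->A, C->CD, D->A

  step 2 ⇒ step 3: CDACDACB ⇒ CD·A·CB·CD·A·CB·CD·A
    A ↦ CB
    B ↦ A
    C ↦ CD
    D ↦ A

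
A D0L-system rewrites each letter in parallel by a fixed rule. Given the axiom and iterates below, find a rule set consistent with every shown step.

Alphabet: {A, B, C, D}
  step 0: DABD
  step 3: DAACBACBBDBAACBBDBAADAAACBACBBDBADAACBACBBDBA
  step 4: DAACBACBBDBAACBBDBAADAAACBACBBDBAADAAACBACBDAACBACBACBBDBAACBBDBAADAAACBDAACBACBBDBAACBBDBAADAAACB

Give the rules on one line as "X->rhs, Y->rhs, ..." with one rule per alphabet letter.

  step 3 ⇒ step 4: DAACBACBBDBAACBBDBAADAAACBACBBDBADAACBACBBDBA ⇒ DA·ACB·ACB·BDB·A·ACB·BDB·A·A·DA·A·ACB·ACB·BDB·A·A·DA·A·ACB·ACB·DA·ACB·ACB·ACB·BDB·A·ACB·BDB·A·A·DA·A·ACB·DA·ACB·ACB·BDB·A·ACB·BDB·A·A·DA·A·ACB
    A ↦ ACB
    B ↦ A
    C ↦ BDB
    D ↦ DA

A->ACB, B->A, C->BDB, D->DA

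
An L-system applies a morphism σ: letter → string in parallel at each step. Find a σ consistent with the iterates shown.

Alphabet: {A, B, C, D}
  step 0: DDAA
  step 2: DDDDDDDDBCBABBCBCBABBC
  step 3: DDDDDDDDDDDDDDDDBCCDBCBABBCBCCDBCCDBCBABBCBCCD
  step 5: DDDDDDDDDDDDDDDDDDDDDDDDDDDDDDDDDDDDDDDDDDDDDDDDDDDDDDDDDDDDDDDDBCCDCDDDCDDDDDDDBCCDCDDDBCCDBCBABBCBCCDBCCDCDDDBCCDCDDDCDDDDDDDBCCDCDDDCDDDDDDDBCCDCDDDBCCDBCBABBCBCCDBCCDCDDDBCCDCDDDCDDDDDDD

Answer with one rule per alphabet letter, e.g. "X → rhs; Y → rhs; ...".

A->BAB, B->BC, C->CD, D->DD

  step 2 ⇒ step 3: DDDDDDDDBCBABBCBCBABBC ⇒ DD·DD·DD·DD·DD·DD·DD·DD·BC·CD·BC·BAB·BC·BC·CD·BC·CD·BC·BAB·BC·BC·CD
    A ↦ BAB
    B ↦ BC
    C ↦ CD
    D ↦ DD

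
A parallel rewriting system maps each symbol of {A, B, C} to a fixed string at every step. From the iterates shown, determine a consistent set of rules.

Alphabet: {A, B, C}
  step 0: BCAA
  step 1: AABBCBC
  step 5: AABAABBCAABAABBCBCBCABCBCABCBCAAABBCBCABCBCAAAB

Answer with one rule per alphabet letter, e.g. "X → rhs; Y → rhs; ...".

  step 0 ⇒ step 1: BCAA ⇒ A·AB·BC·BC
    A ↦ BC
    B ↦ A
    C ↦ AB

A->BC, B->A, C->AB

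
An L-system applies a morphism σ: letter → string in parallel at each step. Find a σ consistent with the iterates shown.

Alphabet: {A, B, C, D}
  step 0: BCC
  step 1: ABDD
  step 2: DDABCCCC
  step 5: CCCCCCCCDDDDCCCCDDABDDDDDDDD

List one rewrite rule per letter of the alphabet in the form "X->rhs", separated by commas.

  step 1 ⇒ step 2: ABDD ⇒ DD·AB·CC·CC
    A ↦ DD
    B ↦ AB
    D ↦ CC
  step 0 ⇒ step 1: BCC ⇒ AB·D·D
    C ↦ D

A->DD, B->AB, C->D, D->CC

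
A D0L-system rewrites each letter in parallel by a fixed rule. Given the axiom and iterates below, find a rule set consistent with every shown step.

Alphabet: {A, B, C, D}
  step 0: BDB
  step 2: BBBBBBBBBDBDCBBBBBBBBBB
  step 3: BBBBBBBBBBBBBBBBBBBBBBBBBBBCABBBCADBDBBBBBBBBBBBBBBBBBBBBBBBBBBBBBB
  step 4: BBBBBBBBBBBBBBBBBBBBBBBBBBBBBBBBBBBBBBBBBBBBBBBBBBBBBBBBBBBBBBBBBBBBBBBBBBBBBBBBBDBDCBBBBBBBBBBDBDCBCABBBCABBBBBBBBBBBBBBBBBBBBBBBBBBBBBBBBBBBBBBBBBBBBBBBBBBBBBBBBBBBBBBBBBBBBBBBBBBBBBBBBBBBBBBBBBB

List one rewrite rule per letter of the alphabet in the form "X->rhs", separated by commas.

A->CB, B->BBB, C->DBD, D->CA

  step 3 ⇒ step 4: BBBBBBBBBBBBBBBBBBBBBBBBBBBCABBBCADBDBBBBBBBBBBBBBBBBBBBBBBBBBBBBBB ⇒ BBB·BBB·BBB·BBB·BBB·BBB·BBB·BBB·BBB·BBB·BBB·BBB·BBB·BBB·BBB·BBB·BBB·BBB·BBB·BBB·BBB·BBB·BBB·BBB·BBB·BBB·BBB·DBD·CB·BBB·BBB·BBB·DBD·CB·CA·BBB·CA·BBB·BBB·BBB·BBB·BBB·BBB·BBB·BBB·BBB·BBB·BBB·BBB·BBB·BBB·BBB·BBB·BBB·BBB·BBB·BBB·BBB·BBB·BBB·BBB·BBB·BBB·BBB·BBB·BBB·BBB
    A ↦ CB
    B ↦ BBB
    C ↦ DBD
    D ↦ CA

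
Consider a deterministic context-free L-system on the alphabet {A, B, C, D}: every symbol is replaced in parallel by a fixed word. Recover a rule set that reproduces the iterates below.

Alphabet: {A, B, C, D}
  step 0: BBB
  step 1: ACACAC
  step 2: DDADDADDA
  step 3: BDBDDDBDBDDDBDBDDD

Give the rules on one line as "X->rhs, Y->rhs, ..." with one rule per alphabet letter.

  step 2 ⇒ step 3: DDADDADDA ⇒ BD·BD·DD·BD·BD·DD·BD·BD·DD
    A ↦ DD
    D ↦ BD
  step 0 ⇒ step 1: BBB ⇒ AC·AC·AC
    B ↦ AC
  step 1 ⇒ step 2: ACACAC ⇒ DD·A·DD·A·DD·A
    C ↦ A

A->DD, B->AC, C->A, D->BD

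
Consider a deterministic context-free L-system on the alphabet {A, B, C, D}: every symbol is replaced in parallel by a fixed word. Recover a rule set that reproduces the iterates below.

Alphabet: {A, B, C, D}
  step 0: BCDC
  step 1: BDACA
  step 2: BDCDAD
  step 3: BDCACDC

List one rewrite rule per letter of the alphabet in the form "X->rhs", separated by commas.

  step 2 ⇒ step 3: BDCDAD ⇒ BD·C·A·C·D·C
    A ↦ D
    B ↦ BD
    C ↦ A
    D ↦ C

A->D, B->BD, C->A, D->C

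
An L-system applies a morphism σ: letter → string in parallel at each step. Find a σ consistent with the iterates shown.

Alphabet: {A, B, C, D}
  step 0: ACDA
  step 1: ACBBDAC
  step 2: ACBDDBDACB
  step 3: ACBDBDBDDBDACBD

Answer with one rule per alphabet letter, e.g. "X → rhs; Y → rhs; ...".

  step 2 ⇒ step 3: ACBDDBDACB ⇒ AC·B·D·BD·BD·D·BD·AC·B·D
    A ↦ AC
    B ↦ D
    C ↦ B
    D ↦ BD

A->AC, B->D, C->B, D->BD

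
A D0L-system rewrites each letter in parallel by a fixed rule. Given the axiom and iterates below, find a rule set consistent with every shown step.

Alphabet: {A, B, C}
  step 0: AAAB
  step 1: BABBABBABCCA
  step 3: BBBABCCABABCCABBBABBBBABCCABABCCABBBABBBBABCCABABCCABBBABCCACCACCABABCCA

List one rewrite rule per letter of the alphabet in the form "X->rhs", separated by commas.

A->BAB, B->CCA, C->B

  step 0 ⇒ step 1: AAAB ⇒ BAB·BAB·BAB·CCA
    A ↦ BAB
    B ↦ CCA
    C ↦ B  (constrained at step 1)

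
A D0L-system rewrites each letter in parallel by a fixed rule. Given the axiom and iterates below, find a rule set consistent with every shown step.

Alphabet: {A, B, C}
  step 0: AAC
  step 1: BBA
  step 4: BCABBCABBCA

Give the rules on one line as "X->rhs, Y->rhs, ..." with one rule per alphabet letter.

  step 0 ⇒ step 1: AAC ⇒ B·B·A
    A ↦ B
    C ↦ A
    B ↦ BC  (constrained at step 1)

A->B, B->BC, C->A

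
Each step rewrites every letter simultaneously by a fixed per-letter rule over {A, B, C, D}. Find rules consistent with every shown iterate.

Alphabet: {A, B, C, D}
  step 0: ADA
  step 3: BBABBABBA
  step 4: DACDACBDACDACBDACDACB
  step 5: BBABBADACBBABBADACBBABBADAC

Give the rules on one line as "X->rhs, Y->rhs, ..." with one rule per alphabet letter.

  step 4 ⇒ step 5: DACDACBDACDACBDACDACB ⇒ B·B·A·B·B·A·DAC·B·B·A·B·B·A·DAC·B·B·A·B·B·A·DAC
    A ↦ B
    B ↦ DAC
    C ↦ A
    D ↦ B

A->B, B->DAC, C->A, D->B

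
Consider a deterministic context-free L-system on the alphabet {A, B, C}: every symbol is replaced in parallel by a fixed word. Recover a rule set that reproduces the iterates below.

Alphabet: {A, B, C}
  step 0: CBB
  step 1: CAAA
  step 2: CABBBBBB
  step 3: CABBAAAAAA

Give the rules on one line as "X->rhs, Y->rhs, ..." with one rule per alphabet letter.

  step 2 ⇒ step 3: CABBBBBB ⇒ CA·BB·A·A·A·A·A·A
    A ↦ BB
    B ↦ A
    C ↦ CA

A->BB, B->A, C->CA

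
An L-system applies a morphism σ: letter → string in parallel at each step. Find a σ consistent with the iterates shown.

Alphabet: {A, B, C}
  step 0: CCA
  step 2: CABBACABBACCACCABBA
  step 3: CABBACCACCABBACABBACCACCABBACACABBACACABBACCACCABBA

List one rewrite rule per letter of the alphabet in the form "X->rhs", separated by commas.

A->BBA, B->CCA, C->CA

  step 2 ⇒ step 3: CABBACABBACCACCABBA ⇒ CA·BBA·CCA·CCA·BBA·CA·BBA·CCA·CCA·BBA·CA·CA·BBA·CA·CA·BBA·CCA·CCA·BBA
    A ↦ BBA
    B ↦ CCA
    C ↦ CA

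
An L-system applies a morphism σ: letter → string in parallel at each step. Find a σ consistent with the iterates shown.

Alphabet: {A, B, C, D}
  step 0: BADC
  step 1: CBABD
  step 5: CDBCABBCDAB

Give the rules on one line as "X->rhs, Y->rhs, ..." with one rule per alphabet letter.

A->B, B->C, C->D, D->AB

  step 0 ⇒ step 1: BADC ⇒ C·B·AB·D
    A ↦ B
    B ↦ C
    C ↦ D
    D ↦ AB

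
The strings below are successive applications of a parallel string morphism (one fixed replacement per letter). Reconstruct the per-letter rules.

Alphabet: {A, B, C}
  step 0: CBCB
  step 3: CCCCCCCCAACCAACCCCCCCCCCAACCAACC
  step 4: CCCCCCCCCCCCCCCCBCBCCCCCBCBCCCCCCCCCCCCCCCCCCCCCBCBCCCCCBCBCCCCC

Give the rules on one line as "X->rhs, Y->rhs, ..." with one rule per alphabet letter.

  step 3 ⇒ step 4: CCCCCCCCAACCAACCCCCCCCCCAACCAACC ⇒ CC·CC·CC·CC·CC·CC·CC·CC·BC·BC·CC·CC·BC·BC·CC·CC·CC·CC·CC·CC·CC·CC·CC·CC·BC·BC·CC·CC·BC·BC·CC·CC
    A ↦ BC
    C ↦ CC
    B ↦ AA  (constrained at step 0)

A->BC, B->AA, C->CC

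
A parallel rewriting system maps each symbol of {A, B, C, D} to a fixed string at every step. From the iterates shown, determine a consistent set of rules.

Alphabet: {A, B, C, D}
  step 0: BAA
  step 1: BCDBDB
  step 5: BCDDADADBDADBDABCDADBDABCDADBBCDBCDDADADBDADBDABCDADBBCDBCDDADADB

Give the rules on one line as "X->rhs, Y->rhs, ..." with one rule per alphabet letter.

  step 0 ⇒ step 1: BAA ⇒ BC·DB·DB
    A ↦ DB
    B ↦ BC
    C ↦ D  (constrained at step 1)
    D ↦ DA  (constrained at step 1)

A->DB, B->BC, C->D, D->DA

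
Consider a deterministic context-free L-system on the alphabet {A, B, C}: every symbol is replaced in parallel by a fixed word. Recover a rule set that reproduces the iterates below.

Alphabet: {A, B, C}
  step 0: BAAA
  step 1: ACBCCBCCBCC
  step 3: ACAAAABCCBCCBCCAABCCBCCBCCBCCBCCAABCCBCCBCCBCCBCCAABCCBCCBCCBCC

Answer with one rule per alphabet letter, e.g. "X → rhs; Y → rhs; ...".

A->BCC, B->AC, C->AA

  step 0 ⇒ step 1: BAAA ⇒ AC·BCC·BCC·BCC
    A ↦ BCC
    B ↦ AC
    C ↦ AA  (constrained at step 1)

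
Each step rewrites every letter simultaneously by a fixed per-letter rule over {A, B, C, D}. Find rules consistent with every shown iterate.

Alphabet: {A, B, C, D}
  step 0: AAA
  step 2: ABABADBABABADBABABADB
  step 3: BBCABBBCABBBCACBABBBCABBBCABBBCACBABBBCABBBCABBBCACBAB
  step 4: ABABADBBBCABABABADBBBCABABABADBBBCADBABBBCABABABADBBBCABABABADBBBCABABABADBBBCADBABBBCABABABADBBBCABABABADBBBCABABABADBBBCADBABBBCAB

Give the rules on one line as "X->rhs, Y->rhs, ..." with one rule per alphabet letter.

  step 3 ⇒ step 4: BBCABBBCABBBCACBABBBCABBBCABBBCACBABBBCABBBCABBBCACBAB ⇒ AB·AB·ADB·BBC·AB·AB·AB·ADB·BBC·AB·AB·AB·ADB·BBC·ADB·AB·BBC·AB·AB·AB·ADB·BBC·AB·AB·AB·ADB·BBC·AB·AB·AB·ADB·BBC·ADB·AB·BBC·AB·AB·AB·ADB·BBC·AB·AB·AB·ADB·BBC·AB·AB·AB·ADB·BBC·ADB·AB·BBC·AB
    A ↦ BBC
    B ↦ AB
    C ↦ ADB
  step 2 ⇒ step 3: ABABADBABABADBABABADB ⇒ BBC·AB·BBC·AB·BBC·ACB·AB·BBC·AB·BBC·AB·BBC·ACB·AB·BBC·AB·BBC·AB·BBC·ACB·AB
    D ↦ ACB

A->BBC, B->AB, C->ADB, D->ACB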